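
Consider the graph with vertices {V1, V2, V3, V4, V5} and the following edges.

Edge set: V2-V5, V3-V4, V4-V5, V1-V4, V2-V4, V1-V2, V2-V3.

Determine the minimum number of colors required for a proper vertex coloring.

3

V2, V4, V5 are mutually adjacent, so at least 3 colors are needed.
A valid assignment using 3 colors: V1=3, V2=2, V3=3, V4=1, V5=3. Every edge joins two different colors.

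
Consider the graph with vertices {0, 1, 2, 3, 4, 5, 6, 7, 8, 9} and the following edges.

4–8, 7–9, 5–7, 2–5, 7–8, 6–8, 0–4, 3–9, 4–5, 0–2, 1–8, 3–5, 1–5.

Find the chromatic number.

6 and 8 are adjacent, so at least 2 colors are needed.
2 colors suffice: 0=a, 1=b, 2=b, 3=b, 4=b, 5=a, 6=b, 7=b, 8=a, 9=a. Each edge has distinct colors on its endpoints.

2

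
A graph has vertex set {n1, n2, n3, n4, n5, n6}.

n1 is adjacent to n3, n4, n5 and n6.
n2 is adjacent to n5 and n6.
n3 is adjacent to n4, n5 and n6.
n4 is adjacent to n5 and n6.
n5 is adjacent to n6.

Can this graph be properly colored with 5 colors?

The chromatic number is 5. n1, n3, n4, n5, n6 are mutually adjacent (a clique of size 5), so at least 5 colors are needed.
5 colors suffice: color 1 → {n5}; color 2 → {n6}; color 3 → {n2, n3}; color 4 → {n1}; color 5 → {n4}.
That is already a proper 5-coloring.

Yes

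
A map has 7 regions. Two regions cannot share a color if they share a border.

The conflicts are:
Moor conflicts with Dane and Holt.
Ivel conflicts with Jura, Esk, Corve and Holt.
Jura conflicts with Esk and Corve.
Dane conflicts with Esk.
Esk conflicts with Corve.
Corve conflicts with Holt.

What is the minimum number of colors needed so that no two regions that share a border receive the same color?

Ivel, Jura, Esk, Corve pairwise conflict, so at least 4 colors are needed.
A valid assignment using 4 colors: Moor=3, Ivel=3, Jura=4, Dane=1, Esk=2, Corve=1, Holt=2. Every pair that conflicts lands in different colors.

4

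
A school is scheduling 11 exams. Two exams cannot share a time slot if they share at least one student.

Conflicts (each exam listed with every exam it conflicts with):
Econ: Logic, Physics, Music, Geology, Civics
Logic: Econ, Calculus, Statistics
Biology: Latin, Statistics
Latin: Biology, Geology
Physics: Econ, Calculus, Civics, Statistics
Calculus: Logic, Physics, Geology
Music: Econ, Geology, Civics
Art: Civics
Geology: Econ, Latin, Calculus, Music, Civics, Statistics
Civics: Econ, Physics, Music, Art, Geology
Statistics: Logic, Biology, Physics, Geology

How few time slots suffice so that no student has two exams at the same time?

4

Econ, Music, Geology, Civics all conflict with each other, so at least 4 time slots are needed.
4 time slots suffice: time slot 1 → {Logic, Biology, Physics, Art, Geology}; time slot 2 → {Econ, Latin, Calculus, Statistics}; time slot 3 → {Civics}; time slot 4 → {Music}. No two conflicting exams share a time slot.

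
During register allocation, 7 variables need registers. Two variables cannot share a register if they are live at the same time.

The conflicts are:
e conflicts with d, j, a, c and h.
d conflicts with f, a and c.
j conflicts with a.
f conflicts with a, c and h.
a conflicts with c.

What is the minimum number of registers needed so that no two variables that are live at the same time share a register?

d, f, a, c are mutually in conflict, so at least 4 registers are needed.
4 registers suffice: e=1, d=3, j=3, f=1, a=2, c=4, h=2. Every pair that conflicts lands in different registers.

4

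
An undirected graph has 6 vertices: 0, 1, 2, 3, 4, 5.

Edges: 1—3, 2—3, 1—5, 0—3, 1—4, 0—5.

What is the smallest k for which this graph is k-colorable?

2

0 and 3 are adjacent, so at least 2 colors are needed.
A valid assignment using 2 colors: 0=b, 1=b, 2=b, 3=a, 4=a, 5=a. Each edge has distinct colors on its endpoints.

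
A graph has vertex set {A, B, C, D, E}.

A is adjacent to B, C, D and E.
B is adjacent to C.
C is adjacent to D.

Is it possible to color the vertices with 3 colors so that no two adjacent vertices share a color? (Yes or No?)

The chromatic number is 3. A, C, D form a triangle, so at least 3 colors are needed.
One proper 3-coloring: A=1, B=3, C=2, D=3, E=2.
That is already a proper 3-coloring.

Yes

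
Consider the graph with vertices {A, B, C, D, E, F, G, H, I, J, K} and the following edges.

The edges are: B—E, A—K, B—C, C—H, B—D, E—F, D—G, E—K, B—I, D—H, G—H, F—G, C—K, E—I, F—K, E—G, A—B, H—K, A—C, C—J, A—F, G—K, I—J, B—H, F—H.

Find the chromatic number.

4

E, F, G, K form a clique, so at least 4 colors are needed.
4 colors suffice: color red → {B, J, K}; color blue → {A, E, H}; color green → {C, D, F, I}; color yellow → {G}. Each edge has distinct colors on its endpoints.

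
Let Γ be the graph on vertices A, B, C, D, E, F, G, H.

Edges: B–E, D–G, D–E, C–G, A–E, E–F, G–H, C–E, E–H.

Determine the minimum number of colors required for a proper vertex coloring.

G and H are adjacent, so at least 2 colors are needed.
2 colors suffice: A=blue, B=blue, C=blue, D=blue, E=red, F=blue, G=red, H=blue. No two adjacent vertices share a color.

2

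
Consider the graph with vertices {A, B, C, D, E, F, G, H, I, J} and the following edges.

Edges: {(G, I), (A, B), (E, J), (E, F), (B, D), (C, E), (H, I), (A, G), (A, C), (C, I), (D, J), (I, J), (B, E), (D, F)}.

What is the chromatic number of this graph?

D and F are adjacent, so at least 2 colors are needed.
2 colors suffice: color 1 → {A, D, E, I}; color 2 → {B, C, F, G, H, J}. Each edge has distinct colors on its endpoints.

2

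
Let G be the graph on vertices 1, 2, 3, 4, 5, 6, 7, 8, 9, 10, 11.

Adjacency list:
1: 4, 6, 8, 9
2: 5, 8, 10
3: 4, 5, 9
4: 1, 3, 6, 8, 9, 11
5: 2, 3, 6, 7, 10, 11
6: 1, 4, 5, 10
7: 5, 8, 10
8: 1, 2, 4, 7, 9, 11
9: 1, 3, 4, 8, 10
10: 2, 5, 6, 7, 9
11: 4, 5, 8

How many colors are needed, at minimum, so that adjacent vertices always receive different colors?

4

1, 4, 8, 9 form a clique, so at least 4 colors are needed.
4 colors suffice: color a → {4, 5}; color b → {3, 8, 10}; color c → {2, 6, 7, 9, 11}; color d → {1}. Each edge has distinct colors on its endpoints.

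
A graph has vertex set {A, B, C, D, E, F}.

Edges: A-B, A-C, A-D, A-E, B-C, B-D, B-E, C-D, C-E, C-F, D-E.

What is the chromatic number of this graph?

A, B, C, D, E are mutually adjacent (a clique of size 5), so at least 5 colors are needed.
5 colors suffice: color 1 → {C}; color 2 → {E, F}; color 3 → {B}; color 4 → {A}; color 5 → {D}. Every edge joins two different colors.

5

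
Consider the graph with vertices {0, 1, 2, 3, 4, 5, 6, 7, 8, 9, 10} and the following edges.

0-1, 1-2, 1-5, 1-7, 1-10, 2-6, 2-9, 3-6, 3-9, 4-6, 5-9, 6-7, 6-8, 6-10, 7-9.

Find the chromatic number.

5 and 9 are adjacent, so at least 2 colors are needed.
2 colors suffice: 0=b, 1=a, 2=b, 3=b, 4=b, 5=b, 6=a, 7=b, 8=b, 9=a, 10=b. Every edge joins two different colors.

2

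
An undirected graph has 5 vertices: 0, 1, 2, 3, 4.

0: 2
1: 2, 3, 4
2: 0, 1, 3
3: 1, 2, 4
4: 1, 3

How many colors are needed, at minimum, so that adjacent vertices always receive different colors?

1, 2, 3 form a triangle, so at least 3 colors are needed.
3 colors suffice: 0=red, 1=red, 2=green, 3=blue, 4=green. No two adjacent vertices share a color.

3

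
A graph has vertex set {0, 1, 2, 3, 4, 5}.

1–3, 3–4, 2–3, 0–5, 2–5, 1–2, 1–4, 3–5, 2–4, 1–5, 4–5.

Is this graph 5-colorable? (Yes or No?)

Yes

The chromatic number is 5. 1, 2, 3, 4, 5 are mutually adjacent (a clique of size 5), so at least 5 colors are needed.
5 colors suffice: color red → {5}; color blue → {0, 4}; color green → {3}; color yellow → {1}; color purple → {2}.
That is already a proper 5-coloring.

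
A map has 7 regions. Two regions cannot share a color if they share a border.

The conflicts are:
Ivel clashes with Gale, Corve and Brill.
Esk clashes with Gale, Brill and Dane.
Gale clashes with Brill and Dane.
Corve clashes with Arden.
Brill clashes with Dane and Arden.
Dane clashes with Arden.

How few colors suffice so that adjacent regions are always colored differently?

Esk, Gale, Brill, Dane all conflict with each other, so at least 4 colors are needed.
One proper 4-coloring: Ivel=3, Esk=4, Gale=2, Corve=1, Brill=1, Dane=3, Arden=2. No two conflicting regions share a color.

4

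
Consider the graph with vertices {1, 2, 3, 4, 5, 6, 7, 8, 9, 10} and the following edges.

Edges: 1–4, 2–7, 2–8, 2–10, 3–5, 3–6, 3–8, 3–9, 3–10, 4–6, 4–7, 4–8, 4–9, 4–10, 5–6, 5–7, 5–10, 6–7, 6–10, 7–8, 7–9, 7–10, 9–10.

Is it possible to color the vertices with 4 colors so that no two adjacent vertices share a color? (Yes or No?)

Yes

The chromatic number is 4. 3, 5, 6, 10 form a clique, so at least 4 colors are needed.
4 colors suffice: 1=red, 2=green, 3=blue, 4=green, 5=green, 6=yellow, 7=blue, 8=red, 9=yellow, 10=red.
That is already a proper 4-coloring.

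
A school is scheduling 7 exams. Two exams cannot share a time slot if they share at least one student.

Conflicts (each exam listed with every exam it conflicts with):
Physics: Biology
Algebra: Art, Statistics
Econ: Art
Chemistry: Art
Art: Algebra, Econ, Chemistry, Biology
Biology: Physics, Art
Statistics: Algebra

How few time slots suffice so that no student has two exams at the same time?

2

Algebra and Art conflict, so at least 2 time slots are needed.
2 time slots suffice: time slot 1 → {Physics, Art, Statistics}; time slot 2 → {Algebra, Econ, Chemistry, Biology}. Each listed conflict is separated.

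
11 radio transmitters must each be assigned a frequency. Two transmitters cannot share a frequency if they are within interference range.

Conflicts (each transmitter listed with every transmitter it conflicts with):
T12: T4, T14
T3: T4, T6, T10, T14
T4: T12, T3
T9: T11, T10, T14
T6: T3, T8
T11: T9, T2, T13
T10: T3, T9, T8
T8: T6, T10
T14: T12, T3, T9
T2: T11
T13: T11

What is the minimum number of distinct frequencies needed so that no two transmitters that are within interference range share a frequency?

T9 and T14 conflict, so at least 2 frequencies are needed.
2 frequencies suffice: frequency 1 → {T12, T3, T9, T8, T2, T13}; frequency 2 → {T4, T6, T11, T10, T14}. Every pair that conflicts lands in different frequencies.

2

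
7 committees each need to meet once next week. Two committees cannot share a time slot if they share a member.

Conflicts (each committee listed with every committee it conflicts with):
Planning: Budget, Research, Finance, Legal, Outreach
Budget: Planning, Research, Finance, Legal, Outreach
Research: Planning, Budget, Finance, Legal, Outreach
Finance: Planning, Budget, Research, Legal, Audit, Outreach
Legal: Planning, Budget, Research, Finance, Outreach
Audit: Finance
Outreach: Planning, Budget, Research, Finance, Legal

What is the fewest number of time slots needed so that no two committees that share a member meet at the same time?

6

Planning, Budget, Research, Finance, Legal, Outreach pairwise conflict, so at least 6 time slots are needed.
6 time slots suffice: time slot 1 → {Finance}; time slot 2 → {Research, Audit}; time slot 3 → {Budget}; time slot 4 → {Legal}; time slot 5 → {Planning}; time slot 6 → {Outreach}. No two conflicting committees share a time slot.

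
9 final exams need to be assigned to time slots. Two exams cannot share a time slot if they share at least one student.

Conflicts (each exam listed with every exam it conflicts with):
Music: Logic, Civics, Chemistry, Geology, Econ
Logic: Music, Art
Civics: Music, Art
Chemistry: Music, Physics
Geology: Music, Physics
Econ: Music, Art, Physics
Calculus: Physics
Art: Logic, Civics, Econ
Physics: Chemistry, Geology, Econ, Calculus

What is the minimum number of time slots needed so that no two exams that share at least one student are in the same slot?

Music and Geology conflict, so at least 2 time slots are needed.
2 time slots suffice: time slot 1 → {Music, Art, Physics}; time slot 2 → {Logic, Civics, Chemistry, Geology, Econ, Calculus}. No two conflicting exams share a time slot.

2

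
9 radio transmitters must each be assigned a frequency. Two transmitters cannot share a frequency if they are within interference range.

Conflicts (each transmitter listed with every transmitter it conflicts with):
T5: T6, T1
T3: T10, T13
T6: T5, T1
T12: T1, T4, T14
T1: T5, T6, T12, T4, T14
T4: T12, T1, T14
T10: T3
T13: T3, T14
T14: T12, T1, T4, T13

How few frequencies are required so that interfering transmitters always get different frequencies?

T12, T1, T4, T14 pairwise conflict, so at least 4 frequencies are needed.
Using 4 frequencies: T5=3, T3=1, T6=2, T12=3, T1=1, T4=4, T10=2, T13=3, T14=2. No two conflicting transmitters share a frequency.

4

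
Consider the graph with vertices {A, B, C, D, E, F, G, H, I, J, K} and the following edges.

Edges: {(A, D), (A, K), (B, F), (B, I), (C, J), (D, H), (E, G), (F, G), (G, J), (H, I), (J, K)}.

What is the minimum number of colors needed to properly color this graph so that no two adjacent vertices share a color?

The cycle H-I-B-F-G-J-K-A-D-H has odd length 9, so it cannot be 2-colored; at least 3 colors are needed.
3 colors suffice: color red → {D, E, F, I, J}; color blue → {B, C, G, H, K}; color green → {A}. Each edge has distinct colors on its endpoints.

3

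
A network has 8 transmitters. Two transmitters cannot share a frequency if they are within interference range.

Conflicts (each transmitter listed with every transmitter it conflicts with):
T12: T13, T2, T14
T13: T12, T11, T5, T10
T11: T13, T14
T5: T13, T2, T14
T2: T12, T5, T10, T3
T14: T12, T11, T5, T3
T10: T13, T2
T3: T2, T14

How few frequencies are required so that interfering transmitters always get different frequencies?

2

T13 and T11 conflict, so at least 2 frequencies are needed.
2 frequencies suffice: frequency 1 → {T13, T2, T14}; frequency 2 → {T12, T11, T5, T10, T3}. No two conflicting transmitters share a frequency.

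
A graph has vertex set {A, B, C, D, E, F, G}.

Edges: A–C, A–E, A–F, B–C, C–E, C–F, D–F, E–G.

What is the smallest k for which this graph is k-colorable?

A, C, F form a triangle, so at least 3 colors are needed.
A valid assignment using 3 colors: A=green, B=blue, C=red, D=red, E=blue, F=blue, G=red. No two adjacent vertices share a color.

3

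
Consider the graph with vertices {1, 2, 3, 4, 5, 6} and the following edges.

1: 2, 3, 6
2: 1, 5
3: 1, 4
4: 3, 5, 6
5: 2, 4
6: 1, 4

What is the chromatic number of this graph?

The cycle 4-6-1-2-5-4 has odd length 5, so it cannot be 2-colored; at least 3 colors are needed.
3 colors suffice: color red → {1, 4}; color blue → {2, 3, 6}; color green → {5}. Every edge joins two different colors.

3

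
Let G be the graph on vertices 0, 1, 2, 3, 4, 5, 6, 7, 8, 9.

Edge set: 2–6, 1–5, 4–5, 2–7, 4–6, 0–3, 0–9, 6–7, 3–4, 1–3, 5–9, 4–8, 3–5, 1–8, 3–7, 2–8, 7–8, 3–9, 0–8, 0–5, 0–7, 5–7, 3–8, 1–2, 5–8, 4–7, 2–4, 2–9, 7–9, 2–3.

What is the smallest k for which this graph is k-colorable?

5

0, 3, 5, 7, 9 are pairwise adjacent (a clique of size 5), so at least 5 colors are needed.
5 colors suffice: color red → {1, 7}; color blue → {3, 6}; color green → {2, 5}; color yellow → {8, 9}; color purple → {0, 4}. Every edge joins two different colors.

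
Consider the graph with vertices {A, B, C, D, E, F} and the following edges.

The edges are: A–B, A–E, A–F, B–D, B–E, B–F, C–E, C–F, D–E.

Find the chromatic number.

B, D, E are mutually adjacent, so at least 3 colors are needed.
3 colors suffice: A=3, B=2, C=2, D=3, E=1, F=1. Each edge has distinct colors on its endpoints.

3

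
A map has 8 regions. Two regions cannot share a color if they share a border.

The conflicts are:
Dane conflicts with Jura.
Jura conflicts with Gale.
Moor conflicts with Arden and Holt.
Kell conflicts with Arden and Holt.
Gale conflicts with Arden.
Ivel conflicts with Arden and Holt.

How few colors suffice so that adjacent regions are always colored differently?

2

Ivel and Arden conflict, so at least 2 colors are needed.
2 colors suffice: Dane=2, Jura=1, Moor=2, Kell=2, Gale=2, Ivel=2, Arden=1, Holt=1. Each listed conflict is separated.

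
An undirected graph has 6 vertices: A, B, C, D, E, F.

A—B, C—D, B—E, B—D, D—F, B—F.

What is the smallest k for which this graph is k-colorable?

B, D, F are pairwise adjacent, so at least 3 colors are needed.
3 colors suffice: color 1 → {B, C}; color 2 → {A, D, E}; color 3 → {F}. Each edge has distinct colors on its endpoints.

3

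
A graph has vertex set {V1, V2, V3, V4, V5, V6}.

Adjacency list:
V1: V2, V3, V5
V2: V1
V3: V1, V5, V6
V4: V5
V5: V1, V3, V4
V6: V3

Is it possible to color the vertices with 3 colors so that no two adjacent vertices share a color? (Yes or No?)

Yes

The chromatic number is 3. V1, V3, V5 are pairwise adjacent, so at least 3 colors are needed.
One proper 3-coloring: V1=1, V2=2, V3=3, V4=1, V5=2, V6=1.
That is already a proper 3-coloring.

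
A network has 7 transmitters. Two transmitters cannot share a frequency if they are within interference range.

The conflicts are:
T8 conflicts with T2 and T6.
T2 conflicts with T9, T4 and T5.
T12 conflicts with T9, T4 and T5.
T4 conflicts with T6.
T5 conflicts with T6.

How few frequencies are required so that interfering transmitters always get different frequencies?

T12 and T4 conflict, so at least 2 frequencies are needed.
2 frequencies suffice: frequency 1 → {T2, T12, T6}; frequency 2 → {T8, T9, T4, T5}. No two conflicting transmitters share a frequency.

2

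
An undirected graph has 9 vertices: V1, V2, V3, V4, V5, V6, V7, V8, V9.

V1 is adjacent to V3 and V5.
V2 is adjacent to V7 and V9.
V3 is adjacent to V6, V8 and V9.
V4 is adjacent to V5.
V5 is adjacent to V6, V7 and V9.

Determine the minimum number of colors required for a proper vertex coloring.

V1 and V3 are adjacent, so at least 2 colors are needed.
A valid assignment using 2 colors: V1=2, V2=1, V3=1, V4=2, V5=1, V6=2, V7=2, V8=2, V9=2. Every edge joins two different colors.

2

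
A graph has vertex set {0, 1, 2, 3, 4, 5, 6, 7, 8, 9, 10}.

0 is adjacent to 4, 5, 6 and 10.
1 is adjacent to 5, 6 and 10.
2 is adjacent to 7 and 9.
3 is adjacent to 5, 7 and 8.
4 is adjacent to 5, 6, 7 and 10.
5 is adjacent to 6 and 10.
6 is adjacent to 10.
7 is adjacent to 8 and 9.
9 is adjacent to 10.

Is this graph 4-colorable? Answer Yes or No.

No

0, 4, 5, 6, 10 are pairwise adjacent (a clique of size 5), so at least 5 colors are needed.
So 4 colors are not enough.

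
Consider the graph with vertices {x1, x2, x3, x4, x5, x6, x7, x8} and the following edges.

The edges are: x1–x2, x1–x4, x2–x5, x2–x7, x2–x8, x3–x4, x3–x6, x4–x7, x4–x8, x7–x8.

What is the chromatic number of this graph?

x4, x7, x8 form a triangle, so at least 3 colors are needed.
One proper 3-coloring: x1=blue, x2=red, x3=blue, x4=red, x5=blue, x6=red, x7=green, x8=blue. Every edge joins two different colors.

3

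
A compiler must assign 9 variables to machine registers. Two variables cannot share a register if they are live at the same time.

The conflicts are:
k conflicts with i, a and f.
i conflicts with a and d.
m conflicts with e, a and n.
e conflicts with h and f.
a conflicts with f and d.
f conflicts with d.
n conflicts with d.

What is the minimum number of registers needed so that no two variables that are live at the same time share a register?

3

k, i, a pairwise conflict, so at least 3 registers are needed.
3 registers suffice: register 1 → {e, a, n}; register 2 → {i, m, h, f}; register 3 → {k, d}. No two conflicting variables share a register.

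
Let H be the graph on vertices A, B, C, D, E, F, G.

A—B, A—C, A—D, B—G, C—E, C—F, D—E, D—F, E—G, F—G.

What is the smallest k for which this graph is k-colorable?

3

The cycle G-F-D-A-B-G has odd length 5, so it cannot be 2-colored; at least 3 colors are needed.
One proper 3-coloring: A=2, B=3, C=1, D=1, E=2, F=2, G=1. No two adjacent vertices share a color.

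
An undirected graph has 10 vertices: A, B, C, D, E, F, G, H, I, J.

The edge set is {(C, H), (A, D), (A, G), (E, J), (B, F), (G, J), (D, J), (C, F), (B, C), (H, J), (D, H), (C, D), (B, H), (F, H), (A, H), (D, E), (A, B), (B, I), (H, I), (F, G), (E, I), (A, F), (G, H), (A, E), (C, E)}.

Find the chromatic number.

A, F, G, H are mutually adjacent (a clique of size 4), so at least 4 colors are needed.
4 colors suffice: A=blue, B=green, C=blue, D=green, E=red, F=yellow, G=green, H=red, I=blue, J=blue. No two adjacent vertices share a color.

4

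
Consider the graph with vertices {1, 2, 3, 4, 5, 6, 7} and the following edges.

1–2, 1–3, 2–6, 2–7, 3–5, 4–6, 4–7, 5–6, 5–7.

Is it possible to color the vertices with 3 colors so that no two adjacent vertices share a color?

Yes

The chromatic number is 3. The cycle 5-3-1-2-7-5 has odd length 5, so it cannot be 2-colored; at least 3 colors are needed.
3 colors suffice: color a → {2, 4, 5}; color b → {1, 6, 7}; color c → {3}.
That is already a proper 3-coloring.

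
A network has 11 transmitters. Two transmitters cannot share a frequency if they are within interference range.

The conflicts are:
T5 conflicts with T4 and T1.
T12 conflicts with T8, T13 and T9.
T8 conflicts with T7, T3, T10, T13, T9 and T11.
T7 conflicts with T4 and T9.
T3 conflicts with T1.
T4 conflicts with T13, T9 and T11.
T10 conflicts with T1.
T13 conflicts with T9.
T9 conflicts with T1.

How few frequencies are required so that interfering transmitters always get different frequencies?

T12, T8, T13, T9 are mutually in conflict, so at least 4 frequencies are needed.
Using 4 frequencies: T5=2, T12=4, T8=1, T7=3, T3=2, T4=1, T10=2, T13=3, T9=2, T1=1, T11=2. No two conflicting transmitters share a frequency.

4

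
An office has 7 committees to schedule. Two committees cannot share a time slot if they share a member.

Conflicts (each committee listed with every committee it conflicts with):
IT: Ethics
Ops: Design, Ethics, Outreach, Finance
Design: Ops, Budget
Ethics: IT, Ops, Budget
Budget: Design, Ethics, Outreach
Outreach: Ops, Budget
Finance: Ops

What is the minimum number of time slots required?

Ethics and Budget conflict, so at least 2 time slots are needed.
2 time slots suffice: IT=1, Ops=1, Design=2, Ethics=2, Budget=1, Outreach=2, Finance=2. Each listed conflict is separated.

2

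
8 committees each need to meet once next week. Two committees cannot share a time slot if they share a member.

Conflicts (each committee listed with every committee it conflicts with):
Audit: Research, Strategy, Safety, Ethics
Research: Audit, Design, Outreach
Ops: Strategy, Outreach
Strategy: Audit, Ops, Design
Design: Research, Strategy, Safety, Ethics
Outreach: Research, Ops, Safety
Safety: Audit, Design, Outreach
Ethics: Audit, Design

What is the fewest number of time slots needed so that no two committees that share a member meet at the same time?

The cycle Strategy-Audit-Research-Outreach-Ops-Strategy has odd length 5, so it cannot be 2-colored; at least 3 time slots are needed.
Using 3 time slots: Audit=1, Research=2, Ops=3, Strategy=2, Design=1, Outreach=1, Safety=2, Ethics=2. Each listed conflict is separated.

3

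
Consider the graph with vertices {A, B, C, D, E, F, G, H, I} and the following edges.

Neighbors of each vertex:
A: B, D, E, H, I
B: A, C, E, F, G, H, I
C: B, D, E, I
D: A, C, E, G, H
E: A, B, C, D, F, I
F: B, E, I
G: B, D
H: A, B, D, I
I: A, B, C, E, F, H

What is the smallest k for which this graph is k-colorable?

4

A, B, E, I form a clique, so at least 4 colors are needed.
4 colors suffice: color 1 → {B, D}; color 2 → {G, I}; color 3 → {E, H}; color 4 → {A, C, F}. Each edge has distinct colors on its endpoints.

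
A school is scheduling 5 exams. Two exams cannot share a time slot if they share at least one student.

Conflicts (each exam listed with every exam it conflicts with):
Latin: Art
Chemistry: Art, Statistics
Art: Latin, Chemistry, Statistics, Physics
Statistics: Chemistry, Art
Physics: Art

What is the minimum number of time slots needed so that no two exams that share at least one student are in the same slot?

3

Chemistry, Art, Statistics all conflict with each other, so at least 3 time slots are needed.
3 time slots suffice: time slot 1 → {Art}; time slot 2 → {Latin, Chemistry, Physics}; time slot 3 → {Statistics}. Every pair that conflicts lands in different time slots.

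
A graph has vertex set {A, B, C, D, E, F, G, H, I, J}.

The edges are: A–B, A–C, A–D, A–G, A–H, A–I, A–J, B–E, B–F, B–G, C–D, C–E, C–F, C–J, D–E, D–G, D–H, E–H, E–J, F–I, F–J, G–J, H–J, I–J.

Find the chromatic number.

3

A, B, G are mutually adjacent, so at least 3 colors are needed.
3 colors suffice: color 1 → {A, E, F}; color 2 → {B, D, J}; color 3 → {C, G, H, I}. No two adjacent vertices share a color.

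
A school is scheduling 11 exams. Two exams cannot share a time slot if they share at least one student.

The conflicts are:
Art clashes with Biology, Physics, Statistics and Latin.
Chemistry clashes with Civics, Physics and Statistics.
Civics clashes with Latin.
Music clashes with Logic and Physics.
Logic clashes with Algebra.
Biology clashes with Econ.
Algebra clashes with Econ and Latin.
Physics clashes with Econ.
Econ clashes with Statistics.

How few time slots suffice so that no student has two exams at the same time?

3

The cycle Physics-Music-Logic-Algebra-Econ-Physics has odd length 5, so it cannot be 2-colored; at least 3 time slots are needed.
3 time slots suffice: time slot 1 → {Art, Chemistry, Logic, Econ}; time slot 2 → {Biology, Physics, Statistics, Latin}; time slot 3 → {Civics, Music, Algebra}. Every pair that conflicts lands in different time slots.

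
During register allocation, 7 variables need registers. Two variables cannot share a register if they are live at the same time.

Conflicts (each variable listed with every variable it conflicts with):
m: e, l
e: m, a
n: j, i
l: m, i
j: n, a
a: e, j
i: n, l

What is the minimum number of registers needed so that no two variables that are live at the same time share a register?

3

The cycle m-e-a-j-n-i-l-m has odd length 7, so it cannot be 2-colored; at least 3 registers are needed.
A valid assignment using 3 registers: m=1, e=3, n=2, l=2, j=1, a=2, i=1. Every pair that conflicts lands in different registers.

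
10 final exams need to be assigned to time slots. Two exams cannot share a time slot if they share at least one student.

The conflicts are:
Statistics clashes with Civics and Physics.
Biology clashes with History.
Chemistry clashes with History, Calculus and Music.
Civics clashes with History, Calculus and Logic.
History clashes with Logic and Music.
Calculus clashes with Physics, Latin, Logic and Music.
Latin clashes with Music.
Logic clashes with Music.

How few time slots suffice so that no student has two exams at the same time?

Calculus, Latin, Music all conflict with each other, so at least 3 time slots are needed.
3 time slots suffice: Statistics=1, Biology=2, Chemistry=3, Civics=2, History=1, Calculus=1, Physics=2, Latin=3, Logic=3, Music=2. Each listed conflict is separated.

3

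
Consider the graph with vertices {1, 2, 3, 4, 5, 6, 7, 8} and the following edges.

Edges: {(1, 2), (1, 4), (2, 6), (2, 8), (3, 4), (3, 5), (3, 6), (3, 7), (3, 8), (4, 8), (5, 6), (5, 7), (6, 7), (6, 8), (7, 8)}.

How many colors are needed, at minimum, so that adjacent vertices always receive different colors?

3, 5, 6, 7 form a clique, so at least 4 colors are needed.
4 colors suffice: color red → {4, 6}; color blue → {2, 3}; color green → {1, 5, 8}; color yellow → {7}. No two adjacent vertices share a color.

4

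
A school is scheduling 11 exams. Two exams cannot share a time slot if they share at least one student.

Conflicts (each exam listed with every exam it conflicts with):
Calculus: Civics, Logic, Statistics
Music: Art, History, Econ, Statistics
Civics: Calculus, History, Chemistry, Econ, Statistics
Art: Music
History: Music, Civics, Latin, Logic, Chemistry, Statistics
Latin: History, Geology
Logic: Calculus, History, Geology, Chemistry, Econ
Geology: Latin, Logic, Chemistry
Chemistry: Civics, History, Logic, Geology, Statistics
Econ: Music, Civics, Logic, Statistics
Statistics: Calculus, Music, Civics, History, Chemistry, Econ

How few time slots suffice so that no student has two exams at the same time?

4

Civics, History, Chemistry, Statistics all conflict with each other, so at least 4 time slots are needed.
4 time slots suffice: time slot 1 → {Calculus, Art, History, Geology, Econ}; time slot 2 → {Latin, Logic, Statistics}; time slot 3 → {Music, Civics}; time slot 4 → {Chemistry}. No two conflicting exams share a time slot.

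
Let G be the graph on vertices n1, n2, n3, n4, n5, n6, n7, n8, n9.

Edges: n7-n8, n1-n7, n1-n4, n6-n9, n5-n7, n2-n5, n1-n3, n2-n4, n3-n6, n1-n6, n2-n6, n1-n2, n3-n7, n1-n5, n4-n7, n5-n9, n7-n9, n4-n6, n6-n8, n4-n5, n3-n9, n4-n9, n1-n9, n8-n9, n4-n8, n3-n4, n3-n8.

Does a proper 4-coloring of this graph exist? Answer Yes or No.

No

n1, n3, n4, n6, n9 form a clique, so at least 5 colors are needed.
So 4 colors are not enough.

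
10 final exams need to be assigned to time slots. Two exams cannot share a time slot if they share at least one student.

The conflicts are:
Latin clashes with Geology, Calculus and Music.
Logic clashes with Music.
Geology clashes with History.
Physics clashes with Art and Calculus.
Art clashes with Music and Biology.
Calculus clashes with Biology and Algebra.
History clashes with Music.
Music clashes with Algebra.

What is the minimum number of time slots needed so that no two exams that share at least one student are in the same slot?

The cycle Biology-Calculus-Latin-Music-Art-Biology has odd length 5, so it cannot be 2-colored; at least 3 time slots are needed.
3 time slots suffice: Latin=2, Logic=2, Geology=1, Physics=3, Art=2, Calculus=1, History=2, Music=1, Biology=3, Algebra=2. Each listed conflict is separated.

3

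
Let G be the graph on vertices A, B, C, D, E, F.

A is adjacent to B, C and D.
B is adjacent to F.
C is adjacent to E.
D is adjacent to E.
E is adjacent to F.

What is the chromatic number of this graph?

The cycle A-D-E-F-B-A has odd length 5, so it cannot be 2-colored; at least 3 colors are needed.
3 colors suffice: color 1 → {A, E}; color 2 → {B, C, D}; color 3 → {F}. No two adjacent vertices share a color.

3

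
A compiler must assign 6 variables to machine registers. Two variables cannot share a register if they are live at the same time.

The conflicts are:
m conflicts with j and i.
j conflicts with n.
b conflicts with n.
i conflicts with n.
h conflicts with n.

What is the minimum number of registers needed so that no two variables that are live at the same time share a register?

2

b and n conflict, so at least 2 registers are needed.
2 registers suffice: register 1 → {m, n}; register 2 → {j, b, i, h}. Every pair that conflicts lands in different registers.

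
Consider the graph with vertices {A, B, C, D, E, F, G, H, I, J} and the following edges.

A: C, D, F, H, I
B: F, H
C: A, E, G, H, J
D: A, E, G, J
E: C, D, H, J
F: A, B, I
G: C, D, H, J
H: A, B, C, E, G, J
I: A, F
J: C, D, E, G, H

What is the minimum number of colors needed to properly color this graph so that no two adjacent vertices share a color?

4

C, G, H, J form a clique, so at least 4 colors are needed.
One proper 4-coloring: A=blue, B=blue, C=green, D=red, E=yellow, F=red, G=yellow, H=red, I=green, J=blue. Each edge has distinct colors on its endpoints.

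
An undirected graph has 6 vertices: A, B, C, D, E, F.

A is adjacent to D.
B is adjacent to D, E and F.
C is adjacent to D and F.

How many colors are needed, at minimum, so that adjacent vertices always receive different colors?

2

B and F are adjacent, so at least 2 colors are needed.
2 colors suffice: color 1 → {A, B, C}; color 2 → {D, E, F}. No two adjacent vertices share a color.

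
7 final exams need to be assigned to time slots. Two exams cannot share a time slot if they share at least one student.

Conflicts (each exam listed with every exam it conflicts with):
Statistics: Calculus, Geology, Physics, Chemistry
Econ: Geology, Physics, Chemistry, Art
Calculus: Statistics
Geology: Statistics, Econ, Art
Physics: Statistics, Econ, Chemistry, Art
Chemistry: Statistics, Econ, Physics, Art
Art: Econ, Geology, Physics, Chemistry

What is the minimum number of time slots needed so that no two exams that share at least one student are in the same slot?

4

Econ, Physics, Chemistry, Art pairwise conflict, so at least 4 time slots are needed.
4 time slots suffice: time slot 1 → {Statistics, Econ}; time slot 2 → {Calculus, Geology, Chemistry}; time slot 3 → {Physics}; time slot 4 → {Art}. Each listed conflict is separated.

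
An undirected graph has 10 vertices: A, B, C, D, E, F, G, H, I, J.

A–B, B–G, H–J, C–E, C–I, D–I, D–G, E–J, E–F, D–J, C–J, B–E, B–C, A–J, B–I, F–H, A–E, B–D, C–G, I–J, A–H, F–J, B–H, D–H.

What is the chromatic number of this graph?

B, D, I form a triangle, so at least 3 colors are needed.
3 colors suffice: color 1 → {B, J}; color 2 → {A, C, D, F}; color 3 → {E, G, H, I}. No two adjacent vertices share a color.

3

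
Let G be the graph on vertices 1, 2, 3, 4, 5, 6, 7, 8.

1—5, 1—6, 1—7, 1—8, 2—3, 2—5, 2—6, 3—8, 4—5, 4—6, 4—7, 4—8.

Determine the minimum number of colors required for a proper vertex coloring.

3

The cycle 8-4-6-2-3-8 has odd length 5, so it cannot be 2-colored; at least 3 colors are needed.
A valid assignment using 3 colors: 1=red, 2=red, 3=green, 4=red, 5=blue, 6=blue, 7=blue, 8=blue. Each edge has distinct colors on its endpoints.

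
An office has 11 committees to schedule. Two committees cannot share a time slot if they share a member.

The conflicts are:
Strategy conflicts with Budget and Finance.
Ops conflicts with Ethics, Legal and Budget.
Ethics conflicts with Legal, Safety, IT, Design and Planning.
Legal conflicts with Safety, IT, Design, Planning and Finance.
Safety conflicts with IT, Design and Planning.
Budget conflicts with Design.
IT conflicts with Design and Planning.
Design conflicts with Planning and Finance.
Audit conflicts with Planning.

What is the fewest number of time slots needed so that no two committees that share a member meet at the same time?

Ethics, Legal, Safety, IT, Design, Planning all conflict with each other, so at least 6 time slots are needed.
6 time slots suffice: time slot 1 → {Strategy, Ops, Design, Audit}; time slot 2 → {Legal, Budget}; time slot 3 → {Ethics, Finance}; time slot 4 → {Planning}; time slot 5 → {Safety}; time slot 6 → {IT}. Every pair that conflicts lands in different time slots.

6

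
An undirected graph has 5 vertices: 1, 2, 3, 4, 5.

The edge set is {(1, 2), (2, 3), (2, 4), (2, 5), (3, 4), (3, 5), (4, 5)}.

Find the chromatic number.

4

2, 3, 4, 5 are mutually adjacent (a clique of size 4), so at least 4 colors are needed.
4 colors suffice: color red → {2}; color blue → {1, 5}; color green → {3}; color yellow → {4}. Each edge has distinct colors on its endpoints.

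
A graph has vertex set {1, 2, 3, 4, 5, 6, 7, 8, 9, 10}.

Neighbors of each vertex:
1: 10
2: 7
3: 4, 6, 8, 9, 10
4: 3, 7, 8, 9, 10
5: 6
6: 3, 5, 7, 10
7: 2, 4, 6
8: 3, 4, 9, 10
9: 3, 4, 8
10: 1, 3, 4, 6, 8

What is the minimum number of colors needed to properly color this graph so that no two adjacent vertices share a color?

4

3, 4, 8, 9 form a clique, so at least 4 colors are needed.
One proper 4-coloring: 1=blue, 2=blue, 3=green, 4=blue, 5=red, 6=blue, 7=red, 8=yellow, 9=red, 10=red. Every edge joins two different colors.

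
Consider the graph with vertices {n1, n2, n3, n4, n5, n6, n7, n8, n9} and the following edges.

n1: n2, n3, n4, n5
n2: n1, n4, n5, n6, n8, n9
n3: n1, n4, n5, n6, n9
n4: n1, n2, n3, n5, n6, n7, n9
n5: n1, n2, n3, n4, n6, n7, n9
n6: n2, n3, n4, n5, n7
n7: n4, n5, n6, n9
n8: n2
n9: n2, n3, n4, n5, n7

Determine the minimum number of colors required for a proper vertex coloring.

4

n1, n2, n4, n5 form a clique, so at least 4 colors are needed.
4 colors suffice: color 1 → {n5, n8}; color 2 → {n4}; color 3 → {n2, n3, n7}; color 4 → {n1, n6, n9}. Every edge joins two different colors.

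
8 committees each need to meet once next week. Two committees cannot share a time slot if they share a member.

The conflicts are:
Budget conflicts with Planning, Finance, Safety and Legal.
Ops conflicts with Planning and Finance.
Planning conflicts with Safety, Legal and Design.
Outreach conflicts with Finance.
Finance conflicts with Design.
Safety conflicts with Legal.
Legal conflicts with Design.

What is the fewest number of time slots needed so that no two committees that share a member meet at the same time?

4

Budget, Planning, Safety, Legal pairwise conflict, so at least 4 time slots are needed.
A valid assignment using 4 time slots: Budget=2, Ops=2, Planning=1, Outreach=2, Finance=1, Safety=4, Legal=3, Design=2. Each listed conflict is separated.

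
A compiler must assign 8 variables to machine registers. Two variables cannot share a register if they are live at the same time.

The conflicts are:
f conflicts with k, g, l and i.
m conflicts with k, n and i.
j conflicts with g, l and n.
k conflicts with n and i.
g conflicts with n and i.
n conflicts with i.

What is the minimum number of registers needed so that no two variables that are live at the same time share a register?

m, k, n, i pairwise conflict, so at least 4 registers are needed.
4 registers suffice: register 1 → {j, i}; register 2 → {f, n}; register 3 → {k, g, l}; register 4 → {m}. Each listed conflict is separated.

4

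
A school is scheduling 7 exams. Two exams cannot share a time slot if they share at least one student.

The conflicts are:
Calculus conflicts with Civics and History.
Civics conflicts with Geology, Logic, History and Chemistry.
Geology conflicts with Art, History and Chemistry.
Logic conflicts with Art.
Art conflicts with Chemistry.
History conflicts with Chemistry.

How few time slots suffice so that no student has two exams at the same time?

4

Civics, Geology, History, Chemistry all conflict with each other, so at least 4 time slots are needed.
A valid assignment using 4 time slots: Calculus=2, Civics=1, Geology=2, Logic=2, Art=1, History=4, Chemistry=3. Each listed conflict is separated.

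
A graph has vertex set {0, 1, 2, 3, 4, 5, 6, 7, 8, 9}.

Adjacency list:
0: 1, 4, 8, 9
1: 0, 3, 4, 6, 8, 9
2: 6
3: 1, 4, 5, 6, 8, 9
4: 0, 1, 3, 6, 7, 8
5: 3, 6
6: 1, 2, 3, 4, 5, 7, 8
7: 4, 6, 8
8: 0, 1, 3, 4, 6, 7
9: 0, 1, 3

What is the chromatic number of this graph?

5

1, 3, 4, 6, 8 are mutually adjacent (a clique of size 5), so at least 5 colors are needed.
5 colors suffice: color red → {0, 6}; color blue → {2, 5, 8, 9}; color green → {3, 7}; color yellow → {1}; color purple → {4}. Every edge joins two different colors.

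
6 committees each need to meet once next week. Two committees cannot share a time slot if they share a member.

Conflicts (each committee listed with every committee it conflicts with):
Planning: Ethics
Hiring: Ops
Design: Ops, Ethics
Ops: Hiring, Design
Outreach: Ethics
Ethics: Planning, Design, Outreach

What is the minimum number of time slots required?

Hiring and Ops conflict, so at least 2 time slots are needed.
2 time slots suffice: time slot 1 → {Ops, Ethics}; time slot 2 → {Planning, Hiring, Design, Outreach}. No two conflicting committees share a time slot.

2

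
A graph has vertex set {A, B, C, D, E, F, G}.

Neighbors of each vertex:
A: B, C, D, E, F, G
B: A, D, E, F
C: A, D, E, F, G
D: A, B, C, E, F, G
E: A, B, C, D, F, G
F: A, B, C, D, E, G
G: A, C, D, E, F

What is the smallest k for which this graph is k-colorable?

A, C, D, E, F, G are pairwise adjacent (a clique of size 6), so at least 6 colors are needed.
One proper 6-coloring: A=1, B=5, C=6, D=4, E=3, F=2, G=5. No two adjacent vertices share a color.

6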